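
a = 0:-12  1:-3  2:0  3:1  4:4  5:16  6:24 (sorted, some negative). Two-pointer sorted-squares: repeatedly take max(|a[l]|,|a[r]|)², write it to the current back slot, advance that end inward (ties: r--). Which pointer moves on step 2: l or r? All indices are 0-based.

[0,6] |-12|<=|24| out[6]=576 → r--
[0,5] |-12|<=|16| out[5]=256 → r--

r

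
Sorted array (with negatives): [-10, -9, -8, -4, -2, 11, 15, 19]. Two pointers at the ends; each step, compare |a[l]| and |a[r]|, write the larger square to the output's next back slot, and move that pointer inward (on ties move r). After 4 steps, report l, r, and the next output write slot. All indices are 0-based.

l=1, r=4, next write slot=3

[0,7] |-10|<=|19| out[7]=361 → r--
[0,6] |-10|<=|15| out[6]=225 → r--
[0,5] |-10|<=|11| out[5]=121 → r--
[0,4] |-10|>|-2| out[4]=100 → l++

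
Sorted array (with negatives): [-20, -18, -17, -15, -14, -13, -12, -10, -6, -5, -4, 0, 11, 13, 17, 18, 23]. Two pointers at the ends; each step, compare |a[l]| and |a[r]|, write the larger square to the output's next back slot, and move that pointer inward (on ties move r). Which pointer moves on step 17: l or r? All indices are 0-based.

r

l=0 r=16: |-20|<=|23| out[16]=529, r--
l=0 r=15: |-20|>|18| out[15]=400, l++
l=1 r=15: |-18|<=|18| out[14]=324, r--
l=1 r=14: |-18|>|17| out[13]=324, l++
l=2 r=14: |-17|<=|17| out[12]=289, r--
l=2 r=13: |-17|>|13| out[11]=289, l++
l=3 r=13: |-15|>|13| out[10]=225, l++
l=4 r=13: |-14|>|13| out[9]=196, l++
l=5 r=13: |-13|<=|13| out[8]=169, r--
l=5 r=12: |-13|>|11| out[7]=169, l++
l=6 r=12: |-12|>|11| out[6]=144, l++
l=7 r=12: |-10|<=|11| out[5]=121, r--
l=7 r=11: |-10|>|0| out[4]=100, l++
l=8 r=11: |-6|>|0| out[3]=36, l++
l=9 r=11: |-5|>|0| out[2]=25, l++
l=10 r=11: |-4|>|0| out[1]=16, l++
l=11 r=11: |0|<=|0| out[0]=0, r--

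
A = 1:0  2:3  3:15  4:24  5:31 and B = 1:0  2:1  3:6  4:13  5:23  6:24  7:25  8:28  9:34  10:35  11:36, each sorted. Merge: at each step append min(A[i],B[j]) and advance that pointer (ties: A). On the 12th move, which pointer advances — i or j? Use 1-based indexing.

[i=1,j=1] A[i]=0<=B[j]=0 take 0 → i++
[i=2,j=1] A[i]=3>B[j]=0 take 0 → j++
[i=2,j=2] A[i]=3>B[j]=1 take 1 → j++
[i=2,j=3] A[i]=3<=B[j]=6 take 3 → i++
[i=3,j=3] A[i]=15>B[j]=6 take 6 → j++
[i=3,j=4] A[i]=15>B[j]=13 take 13 → j++
[i=3,j=5] A[i]=15<=B[j]=23 take 15 → i++
[i=4,j=5] A[i]=24>B[j]=23 take 23 → j++
[i=4,j=6] A[i]=24<=B[j]=24 take 24 → i++
[i=5,j=6] A[i]=31>B[j]=24 take 24 → j++
[i=5,j=7] A[i]=31>B[j]=25 take 25 → j++
[i=5,j=8] A[i]=31>B[j]=28 take 28 → j++

j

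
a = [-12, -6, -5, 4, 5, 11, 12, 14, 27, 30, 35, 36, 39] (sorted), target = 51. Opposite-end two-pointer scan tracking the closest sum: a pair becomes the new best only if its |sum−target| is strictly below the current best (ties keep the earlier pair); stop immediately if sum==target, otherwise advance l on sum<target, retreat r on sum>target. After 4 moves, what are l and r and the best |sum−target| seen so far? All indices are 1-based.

[1,13] -12+39=27 d=24 * → l++
[2,13] -6+39=33 d=18 * → l++
[3,13] -5+39=34 d=17 * → l++
[4,13] 4+39=43 d=8 * → l++

l=5, r=13, best |Δ|=8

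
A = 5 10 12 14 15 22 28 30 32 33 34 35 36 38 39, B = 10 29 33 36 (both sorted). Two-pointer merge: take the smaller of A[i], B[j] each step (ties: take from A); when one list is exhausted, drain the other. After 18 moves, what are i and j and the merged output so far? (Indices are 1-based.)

i=15, j=5, merged so far=[5, 10, 10, 12, 14, 15, 22, 28, 29, 30, 32, 33, 33, 34, 35, 36, 36, 38]

[i=1,j=1] A[i]=5<=B[j]=10 take 5 → i++
[i=2,j=1] A[i]=10<=B[j]=10 take 10 → i++
[i=3,j=1] A[i]=12>B[j]=10 take 10 → j++
[i=3,j=2] A[i]=12<=B[j]=29 take 12 → i++
[i=4,j=2] A[i]=14<=B[j]=29 take 14 → i++
[i=5,j=2] A[i]=15<=B[j]=29 take 15 → i++
[i=6,j=2] A[i]=22<=B[j]=29 take 22 → i++
[i=7,j=2] A[i]=28<=B[j]=29 take 28 → i++
[i=8,j=2] A[i]=30>B[j]=29 take 29 → j++
[i=8,j=3] A[i]=30<=B[j]=33 take 30 → i++
[i=9,j=3] A[i]=32<=B[j]=33 take 32 → i++
[i=10,j=3] A[i]=33<=B[j]=33 take 33 → i++
[i=11,j=3] A[i]=34>B[j]=33 take 33 → j++
[i=11,j=4] A[i]=34<=B[j]=36 take 34 → i++
[i=12,j=4] A[i]=35<=B[j]=36 take 35 → i++
[i=13,j=4] A[i]=36<=B[j]=36 take 36 → i++
[i=14,j=4] A[i]=38>B[j]=36 take 36 → j++
[i=14,j=5] B done, take A[i]=38 → i++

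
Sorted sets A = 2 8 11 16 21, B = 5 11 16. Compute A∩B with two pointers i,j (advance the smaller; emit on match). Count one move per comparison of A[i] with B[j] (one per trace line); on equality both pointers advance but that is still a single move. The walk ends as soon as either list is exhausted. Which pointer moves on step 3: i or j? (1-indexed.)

[i=1,j=1] 2<5 → i++
[i=2,j=1] 8>5 → j++
[i=2,j=2] 8<11 → i++

i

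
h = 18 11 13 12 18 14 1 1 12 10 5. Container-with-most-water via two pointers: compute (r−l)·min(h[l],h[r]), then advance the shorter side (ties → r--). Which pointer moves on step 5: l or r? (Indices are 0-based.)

[0,10] min(18,5)*10=50 best=50 * → r--
[0,9] min(18,10)*9=90 best=90 * → r--
[0,8] min(18,12)*8=96 best=96 * → r--
[0,7] min(18,1)*7=7 best=96 → r--
[0,6] min(18,1)*6=6 best=96 → r--

r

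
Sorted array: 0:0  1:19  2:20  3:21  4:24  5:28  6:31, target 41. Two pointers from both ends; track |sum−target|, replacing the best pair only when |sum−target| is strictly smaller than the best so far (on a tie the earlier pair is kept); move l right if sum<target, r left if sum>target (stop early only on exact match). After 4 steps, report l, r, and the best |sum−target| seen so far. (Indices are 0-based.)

[0,6] 0+31=31 d=10 * → l++
[1,6] 19+31=50 d=9 * → r--
[1,5] 19+28=47 d=6 * → r--
[1,4] 19+24=43 d=2 * → r--

l=1, r=3, best |Δ|=2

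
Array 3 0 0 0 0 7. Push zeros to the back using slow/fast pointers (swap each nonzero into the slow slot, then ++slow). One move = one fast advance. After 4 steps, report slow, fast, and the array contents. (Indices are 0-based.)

slow=0 fast=0: a[fast]=3≠0 swap→a[0]=3, slow++,fast++
slow=1 fast=1: a[fast]=0, fast++
slow=1 fast=2: a[fast]=0, fast++
slow=1 fast=3: a[fast]=0, fast++

slow=1, fast=4, a=[3, 0, 0, 0, 0, 7]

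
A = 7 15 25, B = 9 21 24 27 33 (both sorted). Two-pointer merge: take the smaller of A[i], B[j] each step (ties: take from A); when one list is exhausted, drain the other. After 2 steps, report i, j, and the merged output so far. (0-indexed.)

[i=0,j=0] A[i]=7<=B[j]=9 take 7 → i++
[i=1,j=0] A[i]=15>B[j]=9 take 9 → j++

i=1, j=1, merged so far=[7, 9]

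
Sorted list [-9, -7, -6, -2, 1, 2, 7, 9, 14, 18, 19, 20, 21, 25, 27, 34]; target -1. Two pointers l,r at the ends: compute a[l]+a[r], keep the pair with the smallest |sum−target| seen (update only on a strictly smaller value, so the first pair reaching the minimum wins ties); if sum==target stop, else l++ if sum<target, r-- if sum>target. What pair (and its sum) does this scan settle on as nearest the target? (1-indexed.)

l=1 r=16: -9+34=25 d=26 *, r--
l=1 r=15: -9+27=18 d=19 *, r--
l=1 r=14: -9+25=16 d=17 *, r--
l=1 r=13: -9+21=12 d=13 *, r--
l=1 r=12: -9+20=11 d=12 *, r--
l=1 r=11: -9+19=10 d=11 *, r--
l=1 r=10: -9+18=9 d=10 *, r--
l=1 r=9: -9+14=5 d=6 *, r--
l=1 r=8: -9+9=0 d=1 *, r--
l=1 r=7: -9+7=-2 d=1, l++
l=2 r=7: -7+7=0 d=1, r--
l=2 r=6: -7+2=-5 d=4, l++
l=3 r=6: -6+2=-4 d=3, l++
l=4 r=6: -2+2=0 d=1, r--
l=4 r=5: -2+1=-1 d=0 *, stop

pair (-2, 1) with sum -1 (|Δ|=0)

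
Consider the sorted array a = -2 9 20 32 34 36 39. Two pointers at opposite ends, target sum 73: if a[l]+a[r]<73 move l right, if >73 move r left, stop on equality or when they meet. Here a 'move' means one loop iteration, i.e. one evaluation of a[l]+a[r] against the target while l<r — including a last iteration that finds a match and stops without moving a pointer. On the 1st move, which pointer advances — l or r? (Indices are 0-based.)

[0,6] -2+39=37 <73 → l++

l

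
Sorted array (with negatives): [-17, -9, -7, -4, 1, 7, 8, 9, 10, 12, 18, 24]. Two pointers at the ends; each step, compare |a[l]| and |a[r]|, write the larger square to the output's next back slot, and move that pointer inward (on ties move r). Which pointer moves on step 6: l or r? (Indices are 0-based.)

r

[0,11] |-17|<=|24| out[11]=576 → r--
[0,10] |-17|<=|18| out[10]=324 → r--
[0,9] |-17|>|12| out[9]=289 → l++
[1,9] |-9|<=|12| out[8]=144 → r--
[1,8] |-9|<=|10| out[7]=100 → r--
[1,7] |-9|<=|9| out[6]=81 → r--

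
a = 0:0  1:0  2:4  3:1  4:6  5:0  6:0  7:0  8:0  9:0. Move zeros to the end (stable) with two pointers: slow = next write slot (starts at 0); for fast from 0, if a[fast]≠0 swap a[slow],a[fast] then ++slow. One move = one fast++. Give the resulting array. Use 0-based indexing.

(s=0,f=0) a[fast]=0 → fast++
(s=0,f=1) a[fast]=0 → fast++
(s=0,f=2) a[fast]=4≠0 swap→a[0]=4 → slow++,fast++
(s=1,f=3) a[fast]=1≠0 swap→a[1]=1 → slow++,fast++
(s=2,f=4) a[fast]=6≠0 swap→a[2]=6 → slow++,fast++
(s=3,f=5) a[fast]=0 → fast++
(s=3,f=6) a[fast]=0 → fast++
(s=3,f=7) a[fast]=0 → fast++
(s=3,f=8) a[fast]=0 → fast++
(s=3,f=9) a[fast]=0 → fast++

[4, 1, 6, 0, 0, 0, 0, 0, 0, 0]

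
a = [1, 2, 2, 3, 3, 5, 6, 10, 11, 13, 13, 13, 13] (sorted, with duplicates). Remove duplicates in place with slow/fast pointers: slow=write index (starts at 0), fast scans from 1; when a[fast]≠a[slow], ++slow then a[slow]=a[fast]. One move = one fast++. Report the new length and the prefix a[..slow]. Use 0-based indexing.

length 8; prefix = [1, 2, 3, 5, 6, 10, 11, 13]

slow=0 fast=1: a[fast]=2≠a[slow]=1 write a[1]=2, slow++,fast++
slow=1 fast=2: a[fast]=2=a[slow] dup, fast++
slow=1 fast=3: a[fast]=3≠a[slow]=2 write a[2]=3, slow++,fast++
slow=2 fast=4: a[fast]=3=a[slow] dup, fast++
slow=2 fast=5: a[fast]=5≠a[slow]=3 write a[3]=5, slow++,fast++
slow=3 fast=6: a[fast]=6≠a[slow]=5 write a[4]=6, slow++,fast++
slow=4 fast=7: a[fast]=10≠a[slow]=6 write a[5]=10, slow++,fast++
slow=5 fast=8: a[fast]=11≠a[slow]=10 write a[6]=11, slow++,fast++
slow=6 fast=9: a[fast]=13≠a[slow]=11 write a[7]=13, slow++,fast++
slow=7 fast=10: a[fast]=13=a[slow] dup, fast++
slow=7 fast=11: a[fast]=13=a[slow] dup, fast++
slow=7 fast=12: a[fast]=13=a[slow] dup, fast++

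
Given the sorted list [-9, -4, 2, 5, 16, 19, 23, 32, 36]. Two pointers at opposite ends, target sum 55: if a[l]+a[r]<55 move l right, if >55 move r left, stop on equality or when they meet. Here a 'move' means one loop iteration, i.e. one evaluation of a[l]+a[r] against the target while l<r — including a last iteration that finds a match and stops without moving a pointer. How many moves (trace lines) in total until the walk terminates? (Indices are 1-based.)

l=1 r=9: -9+36=27 <55, l++
l=2 r=9: -4+36=32 <55, l++
l=3 r=9: 2+36=38 <55, l++
l=4 r=9: 5+36=41 <55, l++
l=5 r=9: 16+36=52 <55, l++
l=6 r=9: 19+36=55, found

6 moves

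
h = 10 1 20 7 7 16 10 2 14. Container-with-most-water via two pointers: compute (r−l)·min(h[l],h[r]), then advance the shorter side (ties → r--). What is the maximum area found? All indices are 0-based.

[0,8] min(10,14)*8=80 best=80 * → l++
[1,8] min(1,14)*7=7 best=80 → l++
[2,8] min(20,14)*6=84 best=84 * → r--
[2,7] min(20,2)*5=10 best=84 → r--
[2,6] min(20,10)*4=40 best=84 → r--
[2,5] min(20,16)*3=48 best=84 → r--
[2,4] min(20,7)*2=14 best=84 → r--
[2,3] min(20,7)*1=7 best=84 → r--

max area = 84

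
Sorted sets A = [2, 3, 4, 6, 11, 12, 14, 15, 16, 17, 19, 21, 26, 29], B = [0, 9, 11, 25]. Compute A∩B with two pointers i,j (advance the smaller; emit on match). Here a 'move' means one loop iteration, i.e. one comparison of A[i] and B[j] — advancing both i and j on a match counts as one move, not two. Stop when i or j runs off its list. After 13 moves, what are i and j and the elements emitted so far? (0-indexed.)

i=11, j=3, emitted=[11]

[i=0,j=0] 2>0 → j++
[i=0,j=1] 2<9 → i++
[i=1,j=1] 3<9 → i++
[i=2,j=1] 4<9 → i++
[i=3,j=1] 6<9 → i++
[i=4,j=1] 11>9 → j++
[i=4,j=2] 11==11 emit → i++,j++
[i=5,j=3] 12<25 → i++
[i=6,j=3] 14<25 → i++
[i=7,j=3] 15<25 → i++
[i=8,j=3] 16<25 → i++
[i=9,j=3] 17<25 → i++
[i=10,j=3] 19<25 → i++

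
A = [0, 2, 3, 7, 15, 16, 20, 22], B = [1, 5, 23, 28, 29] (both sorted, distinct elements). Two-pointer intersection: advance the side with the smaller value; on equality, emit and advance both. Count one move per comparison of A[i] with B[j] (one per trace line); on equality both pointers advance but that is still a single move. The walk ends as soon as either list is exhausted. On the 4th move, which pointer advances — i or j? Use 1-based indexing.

i

[i=1,j=1] 0<1 → i++
[i=2,j=1] 2>1 → j++
[i=2,j=2] 2<5 → i++
[i=3,j=2] 3<5 → i++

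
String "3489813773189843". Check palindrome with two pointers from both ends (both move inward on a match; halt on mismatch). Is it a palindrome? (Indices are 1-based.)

palindrome

l=1 r=16: '3'=='3', l++,r--
l=2 r=15: '4'=='4', l++,r--
l=3 r=14: '8'=='8', l++,r--
l=4 r=13: '9'=='9', l++,r--
l=5 r=12: '8'=='8', l++,r--
l=6 r=11: '1'=='1', l++,r--
l=7 r=10: '3'=='3', l++,r--
l=8 r=9: '7'=='7', l++,r--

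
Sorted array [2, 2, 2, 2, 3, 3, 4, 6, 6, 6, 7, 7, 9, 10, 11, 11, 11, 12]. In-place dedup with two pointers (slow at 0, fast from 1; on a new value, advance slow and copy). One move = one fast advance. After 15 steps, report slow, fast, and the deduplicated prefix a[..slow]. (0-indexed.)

slow=0 fast=1: a[fast]=2=a[slow] dup, fast++
slow=0 fast=2: a[fast]=2=a[slow] dup, fast++
slow=0 fast=3: a[fast]=2=a[slow] dup, fast++
slow=0 fast=4: a[fast]=3≠a[slow]=2 write a[1]=3, slow++,fast++
slow=1 fast=5: a[fast]=3=a[slow] dup, fast++
slow=1 fast=6: a[fast]=4≠a[slow]=3 write a[2]=4, slow++,fast++
slow=2 fast=7: a[fast]=6≠a[slow]=4 write a[3]=6, slow++,fast++
slow=3 fast=8: a[fast]=6=a[slow] dup, fast++
slow=3 fast=9: a[fast]=6=a[slow] dup, fast++
slow=3 fast=10: a[fast]=7≠a[slow]=6 write a[4]=7, slow++,fast++
slow=4 fast=11: a[fast]=7=a[slow] dup, fast++
slow=4 fast=12: a[fast]=9≠a[slow]=7 write a[5]=9, slow++,fast++
slow=5 fast=13: a[fast]=10≠a[slow]=9 write a[6]=10, slow++,fast++
slow=6 fast=14: a[fast]=11≠a[slow]=10 write a[7]=11, slow++,fast++
slow=7 fast=15: a[fast]=11=a[slow] dup, fast++

slow=7, fast=16, prefix=[2, 3, 4, 6, 7, 9, 10, 11]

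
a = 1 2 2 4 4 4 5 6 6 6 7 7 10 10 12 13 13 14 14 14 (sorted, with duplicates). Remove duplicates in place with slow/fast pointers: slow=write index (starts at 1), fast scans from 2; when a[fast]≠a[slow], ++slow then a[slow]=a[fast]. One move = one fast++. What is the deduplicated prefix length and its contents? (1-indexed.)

length 10; prefix = [1, 2, 4, 5, 6, 7, 10, 12, 13, 14]

(s=1,f=2) a[fast]=2≠a[slow]=1 write a[2]=2 → slow++,fast++
(s=2,f=3) a[fast]=2=a[slow] dup → fast++
(s=2,f=4) a[fast]=4≠a[slow]=2 write a[3]=4 → slow++,fast++
(s=3,f=5) a[fast]=4=a[slow] dup → fast++
(s=3,f=6) a[fast]=4=a[slow] dup → fast++
(s=3,f=7) a[fast]=5≠a[slow]=4 write a[4]=5 → slow++,fast++
(s=4,f=8) a[fast]=6≠a[slow]=5 write a[5]=6 → slow++,fast++
(s=5,f=9) a[fast]=6=a[slow] dup → fast++
(s=5,f=10) a[fast]=6=a[slow] dup → fast++
(s=5,f=11) a[fast]=7≠a[slow]=6 write a[6]=7 → slow++,fast++
(s=6,f=12) a[fast]=7=a[slow] dup → fast++
(s=6,f=13) a[fast]=10≠a[slow]=7 write a[7]=10 → slow++,fast++
(s=7,f=14) a[fast]=10=a[slow] dup → fast++
(s=7,f=15) a[fast]=12≠a[slow]=10 write a[8]=12 → slow++,fast++
(s=8,f=16) a[fast]=13≠a[slow]=12 write a[9]=13 → slow++,fast++
(s=9,f=17) a[fast]=13=a[slow] dup → fast++
(s=9,f=18) a[fast]=14≠a[slow]=13 write a[10]=14 → slow++,fast++
(s=10,f=19) a[fast]=14=a[slow] dup → fast++
(s=10,f=20) a[fast]=14=a[slow] dup → fast++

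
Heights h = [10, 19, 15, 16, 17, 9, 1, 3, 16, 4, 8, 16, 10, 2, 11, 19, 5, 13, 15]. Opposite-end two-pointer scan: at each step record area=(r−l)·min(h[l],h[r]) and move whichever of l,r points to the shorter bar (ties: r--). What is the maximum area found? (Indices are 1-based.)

max area = 266

l=1 r=19: min(10,15)*18=180 best=180 *, l++
l=2 r=19: min(19,15)*17=255 best=255 *, r--
l=2 r=18: min(19,13)*16=208 best=255, r--
l=2 r=17: min(19,5)*15=75 best=255, r--
l=2 r=16: min(19,19)*14=266 best=266 *, r--
l=2 r=15: min(19,11)*13=143 best=266, r--
l=2 r=14: min(19,2)*12=24 best=266, r--
l=2 r=13: min(19,10)*11=110 best=266, r--
l=2 r=12: min(19,16)*10=160 best=266, r--
l=2 r=11: min(19,8)*9=72 best=266, r--
l=2 r=10: min(19,4)*8=32 best=266, r--
l=2 r=9: min(19,16)*7=112 best=266, r--
l=2 r=8: min(19,3)*6=18 best=266, r--
l=2 r=7: min(19,1)*5=5 best=266, r--
l=2 r=6: min(19,9)*4=36 best=266, r--
l=2 r=5: min(19,17)*3=51 best=266, r--
l=2 r=4: min(19,16)*2=32 best=266, r--
l=2 r=3: min(19,15)*1=15 best=266, r--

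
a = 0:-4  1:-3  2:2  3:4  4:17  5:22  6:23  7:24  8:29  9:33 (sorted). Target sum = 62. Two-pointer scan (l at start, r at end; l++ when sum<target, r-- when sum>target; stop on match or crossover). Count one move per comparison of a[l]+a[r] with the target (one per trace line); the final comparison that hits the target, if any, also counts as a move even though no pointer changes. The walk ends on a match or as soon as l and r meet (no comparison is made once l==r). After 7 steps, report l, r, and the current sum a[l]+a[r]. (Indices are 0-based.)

l=0 r=9: -4+33=29 <62, l++
l=1 r=9: -3+33=30 <62, l++
l=2 r=9: 2+33=35 <62, l++
l=3 r=9: 4+33=37 <62, l++
l=4 r=9: 17+33=50 <62, l++
l=5 r=9: 22+33=55 <62, l++
l=6 r=9: 23+33=56 <62, l++

l=7, r=9, sum=57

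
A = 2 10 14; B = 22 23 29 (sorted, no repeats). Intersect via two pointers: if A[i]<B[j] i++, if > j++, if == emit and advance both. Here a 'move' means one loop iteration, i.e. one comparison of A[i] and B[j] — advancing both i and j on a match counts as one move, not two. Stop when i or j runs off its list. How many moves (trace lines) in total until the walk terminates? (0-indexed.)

3 moves

[i=0,j=0] 2<22 → i++
[i=1,j=0] 10<22 → i++
[i=2,j=0] 14<22 → i++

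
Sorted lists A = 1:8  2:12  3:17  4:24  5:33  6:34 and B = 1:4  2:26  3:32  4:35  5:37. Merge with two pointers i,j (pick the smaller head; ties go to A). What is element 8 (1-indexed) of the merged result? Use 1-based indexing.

i=1 j=1: A[i]=8>B[j]=4 take 4, j++
i=1 j=2: A[i]=8<=B[j]=26 take 8, i++
i=2 j=2: A[i]=12<=B[j]=26 take 12, i++
i=3 j=2: A[i]=17<=B[j]=26 take 17, i++
i=4 j=2: A[i]=24<=B[j]=26 take 24, i++
i=5 j=2: A[i]=33>B[j]=26 take 26, j++
i=5 j=3: A[i]=33>B[j]=32 take 32, j++
i=5 j=4: A[i]=33<=B[j]=35 take 33, i++
i=6 j=4: A[i]=34<=B[j]=35 take 34, i++
i=7 j=4: A done, take B[j]=35, j++
i=7 j=5: A done, take B[j]=37, j++

merged[8] = 33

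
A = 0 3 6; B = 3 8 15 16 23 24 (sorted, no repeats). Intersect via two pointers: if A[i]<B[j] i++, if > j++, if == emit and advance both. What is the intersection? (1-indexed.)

[i=1,j=1] 0<3 → i++
[i=2,j=1] 3==3 emit → i++,j++
[i=3,j=2] 6<8 → i++

intersection = [3]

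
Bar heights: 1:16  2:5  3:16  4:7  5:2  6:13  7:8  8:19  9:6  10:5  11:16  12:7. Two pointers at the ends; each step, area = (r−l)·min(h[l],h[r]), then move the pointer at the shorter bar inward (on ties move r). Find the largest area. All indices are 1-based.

max area = 160

l=1 r=12: min(16,7)*11=77 best=77 *, r--
l=1 r=11: min(16,16)*10=160 best=160 *, r--
l=1 r=10: min(16,5)*9=45 best=160, r--
l=1 r=9: min(16,6)*8=48 best=160, r--
l=1 r=8: min(16,19)*7=112 best=160, l++
l=2 r=8: min(5,19)*6=30 best=160, l++
l=3 r=8: min(16,19)*5=80 best=160, l++
l=4 r=8: min(7,19)*4=28 best=160, l++
l=5 r=8: min(2,19)*3=6 best=160, l++
l=6 r=8: min(13,19)*2=26 best=160, l++
l=7 r=8: min(8,19)*1=8 best=160, l++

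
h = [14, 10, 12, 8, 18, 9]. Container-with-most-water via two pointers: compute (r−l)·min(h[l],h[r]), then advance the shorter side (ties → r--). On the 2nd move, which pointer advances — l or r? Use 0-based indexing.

[0,5] min(14,9)*5=45 best=45 * → r--
[0,4] min(14,18)*4=56 best=56 * → l++

l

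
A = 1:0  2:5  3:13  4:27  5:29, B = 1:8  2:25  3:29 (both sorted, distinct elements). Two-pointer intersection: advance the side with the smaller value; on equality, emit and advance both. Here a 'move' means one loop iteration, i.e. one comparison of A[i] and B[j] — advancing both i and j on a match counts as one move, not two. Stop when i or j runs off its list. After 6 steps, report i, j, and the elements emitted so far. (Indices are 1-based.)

i=5, j=3, emitted=[]

[i=1,j=1] 0<8 → i++
[i=2,j=1] 5<8 → i++
[i=3,j=1] 13>8 → j++
[i=3,j=2] 13<25 → i++
[i=4,j=2] 27>25 → j++
[i=4,j=3] 27<29 → i++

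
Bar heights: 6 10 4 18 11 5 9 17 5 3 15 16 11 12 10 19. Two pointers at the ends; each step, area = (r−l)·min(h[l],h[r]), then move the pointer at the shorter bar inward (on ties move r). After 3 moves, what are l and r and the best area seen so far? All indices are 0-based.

l=3, r=15, best area=140

l=0 r=15: min(6,19)*15=90 best=90 *, l++
l=1 r=15: min(10,19)*14=140 best=140 *, l++
l=2 r=15: min(4,19)*13=52 best=140, l++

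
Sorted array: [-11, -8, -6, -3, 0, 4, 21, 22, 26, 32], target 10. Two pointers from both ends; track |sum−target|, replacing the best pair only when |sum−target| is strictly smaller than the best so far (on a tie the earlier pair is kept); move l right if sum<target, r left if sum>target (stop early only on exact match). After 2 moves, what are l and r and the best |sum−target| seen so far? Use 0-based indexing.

[0,9] -11+32=21 d=11 * → r--
[0,8] -11+26=15 d=5 * → r--

l=0, r=7, best |Δ|=5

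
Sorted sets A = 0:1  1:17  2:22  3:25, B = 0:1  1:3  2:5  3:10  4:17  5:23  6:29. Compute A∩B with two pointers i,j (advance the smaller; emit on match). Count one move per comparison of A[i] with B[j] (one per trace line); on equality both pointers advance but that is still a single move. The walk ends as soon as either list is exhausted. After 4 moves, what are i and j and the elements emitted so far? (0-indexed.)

i=1, j=4, emitted=[1]

i=0 j=0: 1==1 emit, i++,j++
i=1 j=1: 17>3, j++
i=1 j=2: 17>5, j++
i=1 j=3: 17>10, j++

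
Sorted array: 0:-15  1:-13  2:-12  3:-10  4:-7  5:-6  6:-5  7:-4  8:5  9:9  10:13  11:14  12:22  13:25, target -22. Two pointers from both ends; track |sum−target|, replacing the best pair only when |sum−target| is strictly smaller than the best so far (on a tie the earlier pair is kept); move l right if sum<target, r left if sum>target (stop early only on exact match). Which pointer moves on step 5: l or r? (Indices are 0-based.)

r

l=0 r=13: -15+25=10 d=32 *, r--
l=0 r=12: -15+22=7 d=29 *, r--
l=0 r=11: -15+14=-1 d=21 *, r--
l=0 r=10: -15+13=-2 d=20 *, r--
l=0 r=9: -15+9=-6 d=16 *, r--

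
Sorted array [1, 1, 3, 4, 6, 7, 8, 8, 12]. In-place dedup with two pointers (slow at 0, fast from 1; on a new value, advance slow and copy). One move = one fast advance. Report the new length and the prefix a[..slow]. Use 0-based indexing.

length 7; prefix = [1, 3, 4, 6, 7, 8, 12]

(s=0,f=1) a[fast]=1=a[slow] dup → fast++
(s=0,f=2) a[fast]=3≠a[slow]=1 write a[1]=3 → slow++,fast++
(s=1,f=3) a[fast]=4≠a[slow]=3 write a[2]=4 → slow++,fast++
(s=2,f=4) a[fast]=6≠a[slow]=4 write a[3]=6 → slow++,fast++
(s=3,f=5) a[fast]=7≠a[slow]=6 write a[4]=7 → slow++,fast++
(s=4,f=6) a[fast]=8≠a[slow]=7 write a[5]=8 → slow++,fast++
(s=5,f=7) a[fast]=8=a[slow] dup → fast++
(s=5,f=8) a[fast]=12≠a[slow]=8 write a[6]=12 → slow++,fast++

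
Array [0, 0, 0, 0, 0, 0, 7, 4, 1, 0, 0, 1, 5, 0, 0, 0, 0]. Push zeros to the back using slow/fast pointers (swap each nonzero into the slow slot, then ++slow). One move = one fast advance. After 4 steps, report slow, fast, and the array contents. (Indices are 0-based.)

slow=0, fast=4, a=[0, 0, 0, 0, 0, 0, 7, 4, 1, 0, 0, 1, 5, 0, 0, 0, 0]

slow=0 fast=0: a[fast]=0, fast++
slow=0 fast=1: a[fast]=0, fast++
slow=0 fast=2: a[fast]=0, fast++
slow=0 fast=3: a[fast]=0, fast++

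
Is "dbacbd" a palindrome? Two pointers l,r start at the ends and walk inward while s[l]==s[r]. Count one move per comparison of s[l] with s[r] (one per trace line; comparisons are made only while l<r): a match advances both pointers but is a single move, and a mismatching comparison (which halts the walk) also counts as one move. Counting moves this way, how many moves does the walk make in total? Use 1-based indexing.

3 moves

[1,6] 'd'=='d' → l++,r--
[2,5] 'b'=='b' → l++,r--
[3,4] 'a'!='c' → stop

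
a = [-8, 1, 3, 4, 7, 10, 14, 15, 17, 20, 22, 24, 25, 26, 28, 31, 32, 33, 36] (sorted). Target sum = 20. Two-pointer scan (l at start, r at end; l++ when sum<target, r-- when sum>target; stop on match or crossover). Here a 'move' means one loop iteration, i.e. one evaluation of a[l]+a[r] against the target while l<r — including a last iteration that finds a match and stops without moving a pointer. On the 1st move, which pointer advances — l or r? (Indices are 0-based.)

[0,18] -8+36=28 >20 → r--

r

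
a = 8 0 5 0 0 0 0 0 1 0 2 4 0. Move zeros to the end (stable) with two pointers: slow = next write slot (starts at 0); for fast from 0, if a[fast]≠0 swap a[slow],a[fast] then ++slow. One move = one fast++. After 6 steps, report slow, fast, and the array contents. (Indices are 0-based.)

slow=2, fast=6, a=[8, 5, 0, 0, 0, 0, 0, 0, 1, 0, 2, 4, 0]

slow=0 fast=0: a[fast]=8≠0 swap→a[0]=8, slow++,fast++
slow=1 fast=1: a[fast]=0, fast++
slow=1 fast=2: a[fast]=5≠0 swap→a[1]=5, slow++,fast++
slow=2 fast=3: a[fast]=0, fast++
slow=2 fast=4: a[fast]=0, fast++
slow=2 fast=5: a[fast]=0, fast++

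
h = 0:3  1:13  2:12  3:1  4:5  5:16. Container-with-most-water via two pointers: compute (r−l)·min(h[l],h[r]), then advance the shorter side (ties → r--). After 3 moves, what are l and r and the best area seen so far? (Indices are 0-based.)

l=3, r=5, best area=52

[0,5] min(3,16)*5=15 best=15 * → l++
[1,5] min(13,16)*4=52 best=52 * → l++
[2,5] min(12,16)*3=36 best=52 → l++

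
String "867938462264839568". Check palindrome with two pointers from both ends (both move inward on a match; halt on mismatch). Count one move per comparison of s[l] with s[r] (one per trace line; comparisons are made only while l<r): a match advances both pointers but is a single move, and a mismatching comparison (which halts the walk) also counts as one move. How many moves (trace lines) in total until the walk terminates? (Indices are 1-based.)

[1,18] '8'=='8' → l++,r--
[2,17] '6'=='6' → l++,r--
[3,16] '7'!='5' → stop

3 moves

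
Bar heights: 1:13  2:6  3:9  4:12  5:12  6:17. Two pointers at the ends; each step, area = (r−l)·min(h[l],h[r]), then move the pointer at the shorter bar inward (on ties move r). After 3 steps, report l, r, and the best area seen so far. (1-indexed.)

l=1 r=6: min(13,17)*5=65 best=65 *, l++
l=2 r=6: min(6,17)*4=24 best=65, l++
l=3 r=6: min(9,17)*3=27 best=65, l++

l=4, r=6, best area=65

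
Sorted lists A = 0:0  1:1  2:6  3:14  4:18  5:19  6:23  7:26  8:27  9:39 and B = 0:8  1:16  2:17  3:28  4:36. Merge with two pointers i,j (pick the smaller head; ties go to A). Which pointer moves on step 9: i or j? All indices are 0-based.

i=0 j=0: A[i]=0<=B[j]=8 take 0, i++
i=1 j=0: A[i]=1<=B[j]=8 take 1, i++
i=2 j=0: A[i]=6<=B[j]=8 take 6, i++
i=3 j=0: A[i]=14>B[j]=8 take 8, j++
i=3 j=1: A[i]=14<=B[j]=16 take 14, i++
i=4 j=1: A[i]=18>B[j]=16 take 16, j++
i=4 j=2: A[i]=18>B[j]=17 take 17, j++
i=4 j=3: A[i]=18<=B[j]=28 take 18, i++
i=5 j=3: A[i]=19<=B[j]=28 take 19, i++

i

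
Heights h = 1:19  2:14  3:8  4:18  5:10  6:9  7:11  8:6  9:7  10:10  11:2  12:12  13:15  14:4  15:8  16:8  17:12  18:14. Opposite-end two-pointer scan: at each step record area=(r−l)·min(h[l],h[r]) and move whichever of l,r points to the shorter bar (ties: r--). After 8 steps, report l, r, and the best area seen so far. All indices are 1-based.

l=1, r=10, best area=238

[1,18] min(19,14)*17=238 best=238 * → r--
[1,17] min(19,12)*16=192 best=238 → r--
[1,16] min(19,8)*15=120 best=238 → r--
[1,15] min(19,8)*14=112 best=238 → r--
[1,14] min(19,4)*13=52 best=238 → r--
[1,13] min(19,15)*12=180 best=238 → r--
[1,12] min(19,12)*11=132 best=238 → r--
[1,11] min(19,2)*10=20 best=238 → r--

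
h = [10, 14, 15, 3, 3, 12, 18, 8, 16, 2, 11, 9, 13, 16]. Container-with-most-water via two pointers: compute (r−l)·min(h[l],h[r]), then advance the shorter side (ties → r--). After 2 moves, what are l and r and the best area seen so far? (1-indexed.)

l=3, r=14, best area=168

[1,14] min(10,16)*13=130 best=130 * → l++
[2,14] min(14,16)*12=168 best=168 * → l++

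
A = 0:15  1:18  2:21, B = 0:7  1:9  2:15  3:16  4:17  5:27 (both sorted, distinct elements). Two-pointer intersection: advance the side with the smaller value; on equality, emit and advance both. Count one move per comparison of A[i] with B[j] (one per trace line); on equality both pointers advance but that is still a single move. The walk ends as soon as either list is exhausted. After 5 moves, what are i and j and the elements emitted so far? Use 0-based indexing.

[i=0,j=0] 15>7 → j++
[i=0,j=1] 15>9 → j++
[i=0,j=2] 15==15 emit → i++,j++
[i=1,j=3] 18>16 → j++
[i=1,j=4] 18>17 → j++

i=1, j=5, emitted=[15]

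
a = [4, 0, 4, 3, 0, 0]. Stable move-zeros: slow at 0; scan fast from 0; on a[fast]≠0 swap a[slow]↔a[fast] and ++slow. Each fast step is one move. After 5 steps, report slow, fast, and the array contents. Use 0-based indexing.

(s=0,f=0) a[fast]=4≠0 swap→a[0]=4 → slow++,fast++
(s=1,f=1) a[fast]=0 → fast++
(s=1,f=2) a[fast]=4≠0 swap→a[1]=4 → slow++,fast++
(s=2,f=3) a[fast]=3≠0 swap→a[2]=3 → slow++,fast++
(s=3,f=4) a[fast]=0 → fast++

slow=3, fast=5, a=[4, 4, 3, 0, 0, 0]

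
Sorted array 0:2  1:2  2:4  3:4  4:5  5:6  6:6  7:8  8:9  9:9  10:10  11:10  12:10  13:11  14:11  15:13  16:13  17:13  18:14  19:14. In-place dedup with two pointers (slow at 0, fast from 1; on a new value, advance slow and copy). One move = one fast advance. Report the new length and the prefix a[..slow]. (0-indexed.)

(s=0,f=1) a[fast]=2=a[slow] dup → fast++
(s=0,f=2) a[fast]=4≠a[slow]=2 write a[1]=4 → slow++,fast++
(s=1,f=3) a[fast]=4=a[slow] dup → fast++
(s=1,f=4) a[fast]=5≠a[slow]=4 write a[2]=5 → slow++,fast++
(s=2,f=5) a[fast]=6≠a[slow]=5 write a[3]=6 → slow++,fast++
(s=3,f=6) a[fast]=6=a[slow] dup → fast++
(s=3,f=7) a[fast]=8≠a[slow]=6 write a[4]=8 → slow++,fast++
(s=4,f=8) a[fast]=9≠a[slow]=8 write a[5]=9 → slow++,fast++
(s=5,f=9) a[fast]=9=a[slow] dup → fast++
(s=5,f=10) a[fast]=10≠a[slow]=9 write a[6]=10 → slow++,fast++
(s=6,f=11) a[fast]=10=a[slow] dup → fast++
(s=6,f=12) a[fast]=10=a[slow] dup → fast++
(s=6,f=13) a[fast]=11≠a[slow]=10 write a[7]=11 → slow++,fast++
(s=7,f=14) a[fast]=11=a[slow] dup → fast++
(s=7,f=15) a[fast]=13≠a[slow]=11 write a[8]=13 → slow++,fast++
(s=8,f=16) a[fast]=13=a[slow] dup → fast++
(s=8,f=17) a[fast]=13=a[slow] dup → fast++
(s=8,f=18) a[fast]=14≠a[slow]=13 write a[9]=14 → slow++,fast++
(s=9,f=19) a[fast]=14=a[slow] dup → fast++

length 10; prefix = [2, 4, 5, 6, 8, 9, 10, 11, 13, 14]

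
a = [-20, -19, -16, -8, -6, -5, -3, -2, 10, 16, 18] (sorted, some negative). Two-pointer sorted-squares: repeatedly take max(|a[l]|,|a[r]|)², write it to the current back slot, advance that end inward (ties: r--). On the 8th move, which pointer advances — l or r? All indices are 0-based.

l=0 r=10: |-20|>|18| out[10]=400, l++
l=1 r=10: |-19|>|18| out[9]=361, l++
l=2 r=10: |-16|<=|18| out[8]=324, r--
l=2 r=9: |-16|<=|16| out[7]=256, r--
l=2 r=8: |-16|>|10| out[6]=256, l++
l=3 r=8: |-8|<=|10| out[5]=100, r--
l=3 r=7: |-8|>|-2| out[4]=64, l++
l=4 r=7: |-6|>|-2| out[3]=36, l++

l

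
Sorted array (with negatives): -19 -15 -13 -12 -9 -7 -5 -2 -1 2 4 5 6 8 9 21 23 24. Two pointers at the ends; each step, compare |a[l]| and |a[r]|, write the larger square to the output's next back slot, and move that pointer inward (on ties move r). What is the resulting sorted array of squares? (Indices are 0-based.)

[1, 4, 4, 16, 25, 25, 36, 49, 64, 81, 81, 144, 169, 225, 361, 441, 529, 576]

l=0 r=17: |-19|<=|24| out[17]=576, r--
l=0 r=16: |-19|<=|23| out[16]=529, r--
l=0 r=15: |-19|<=|21| out[15]=441, r--
l=0 r=14: |-19|>|9| out[14]=361, l++
l=1 r=14: |-15|>|9| out[13]=225, l++
l=2 r=14: |-13|>|9| out[12]=169, l++
l=3 r=14: |-12|>|9| out[11]=144, l++
l=4 r=14: |-9|<=|9| out[10]=81, r--
l=4 r=13: |-9|>|8| out[9]=81, l++
l=5 r=13: |-7|<=|8| out[8]=64, r--
l=5 r=12: |-7|>|6| out[7]=49, l++
l=6 r=12: |-5|<=|6| out[6]=36, r--
l=6 r=11: |-5|<=|5| out[5]=25, r--
l=6 r=10: |-5|>|4| out[4]=25, l++
l=7 r=10: |-2|<=|4| out[3]=16, r--
l=7 r=9: |-2|<=|2| out[2]=4, r--
l=7 r=8: |-2|>|-1| out[1]=4, l++
l=8 r=8: |-1|<=|-1| out[0]=1, r--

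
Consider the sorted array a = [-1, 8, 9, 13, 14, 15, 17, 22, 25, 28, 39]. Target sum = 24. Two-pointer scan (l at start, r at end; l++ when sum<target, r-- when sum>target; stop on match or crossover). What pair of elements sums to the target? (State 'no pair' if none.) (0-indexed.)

(-1, 25)

[0,10] -1+39=38 >24 → r--
[0,9] -1+28=27 >24 → r--
[0,8] -1+25=24 → found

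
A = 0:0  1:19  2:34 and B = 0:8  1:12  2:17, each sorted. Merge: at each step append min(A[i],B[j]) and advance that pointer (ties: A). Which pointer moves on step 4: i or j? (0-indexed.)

j

[i=0,j=0] A[i]=0<=B[j]=8 take 0 → i++
[i=1,j=0] A[i]=19>B[j]=8 take 8 → j++
[i=1,j=1] A[i]=19>B[j]=12 take 12 → j++
[i=1,j=2] A[i]=19>B[j]=17 take 17 → j++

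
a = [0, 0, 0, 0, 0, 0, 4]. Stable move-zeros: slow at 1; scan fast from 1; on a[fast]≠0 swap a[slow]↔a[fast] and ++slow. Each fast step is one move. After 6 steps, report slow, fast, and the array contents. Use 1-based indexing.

slow=1, fast=7, a=[0, 0, 0, 0, 0, 0, 4]

slow=1 fast=1: a[fast]=0, fast++
slow=1 fast=2: a[fast]=0, fast++
slow=1 fast=3: a[fast]=0, fast++
slow=1 fast=4: a[fast]=0, fast++
slow=1 fast=5: a[fast]=0, fast++
slow=1 fast=6: a[fast]=0, fast++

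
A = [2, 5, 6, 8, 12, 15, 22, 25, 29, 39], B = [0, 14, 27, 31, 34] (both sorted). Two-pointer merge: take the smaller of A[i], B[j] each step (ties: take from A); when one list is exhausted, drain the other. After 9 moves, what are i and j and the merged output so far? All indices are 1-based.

i=1 j=1: A[i]=2>B[j]=0 take 0, j++
i=1 j=2: A[i]=2<=B[j]=14 take 2, i++
i=2 j=2: A[i]=5<=B[j]=14 take 5, i++
i=3 j=2: A[i]=6<=B[j]=14 take 6, i++
i=4 j=2: A[i]=8<=B[j]=14 take 8, i++
i=5 j=2: A[i]=12<=B[j]=14 take 12, i++
i=6 j=2: A[i]=15>B[j]=14 take 14, j++
i=6 j=3: A[i]=15<=B[j]=27 take 15, i++
i=7 j=3: A[i]=22<=B[j]=27 take 22, i++

i=8, j=3, merged so far=[0, 2, 5, 6, 8, 12, 14, 15, 22]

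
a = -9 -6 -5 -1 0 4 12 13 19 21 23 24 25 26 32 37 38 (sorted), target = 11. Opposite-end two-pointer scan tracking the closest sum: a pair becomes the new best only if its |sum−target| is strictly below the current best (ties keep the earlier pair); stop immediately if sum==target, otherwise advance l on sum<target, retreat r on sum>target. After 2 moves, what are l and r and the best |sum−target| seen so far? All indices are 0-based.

l=0, r=14, best |Δ|=17

l=0 r=16: -9+38=29 d=18 *, r--
l=0 r=15: -9+37=28 d=17 *, r--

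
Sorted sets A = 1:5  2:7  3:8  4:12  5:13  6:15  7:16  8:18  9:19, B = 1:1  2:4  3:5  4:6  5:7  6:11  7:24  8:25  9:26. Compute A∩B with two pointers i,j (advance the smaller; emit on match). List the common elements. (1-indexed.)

i=1 j=1: 5>1, j++
i=1 j=2: 5>4, j++
i=1 j=3: 5==5 emit, i++,j++
i=2 j=4: 7>6, j++
i=2 j=5: 7==7 emit, i++,j++
i=3 j=6: 8<11, i++
i=4 j=6: 12>11, j++
i=4 j=7: 12<24, i++
i=5 j=7: 13<24, i++
i=6 j=7: 15<24, i++
i=7 j=7: 16<24, i++
i=8 j=7: 18<24, i++
i=9 j=7: 19<24, i++

intersection = [5, 7]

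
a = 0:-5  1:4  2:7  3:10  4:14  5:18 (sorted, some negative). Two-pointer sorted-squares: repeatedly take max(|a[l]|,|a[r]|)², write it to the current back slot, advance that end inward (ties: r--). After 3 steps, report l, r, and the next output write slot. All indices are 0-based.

[0,5] |-5|<=|18| out[5]=324 → r--
[0,4] |-5|<=|14| out[4]=196 → r--
[0,3] |-5|<=|10| out[3]=100 → r--

l=0, r=2, next write slot=2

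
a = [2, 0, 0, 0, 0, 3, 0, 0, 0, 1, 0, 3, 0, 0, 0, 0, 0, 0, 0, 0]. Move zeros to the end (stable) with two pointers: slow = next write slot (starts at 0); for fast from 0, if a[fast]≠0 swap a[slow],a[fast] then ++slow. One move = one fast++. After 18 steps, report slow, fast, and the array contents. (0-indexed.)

slow=4, fast=18, a=[2, 3, 1, 3, 0, 0, 0, 0, 0, 0, 0, 0, 0, 0, 0, 0, 0, 0, 0, 0]

(s=0,f=0) a[fast]=2≠0 swap→a[0]=2 → slow++,fast++
(s=1,f=1) a[fast]=0 → fast++
(s=1,f=2) a[fast]=0 → fast++
(s=1,f=3) a[fast]=0 → fast++
(s=1,f=4) a[fast]=0 → fast++
(s=1,f=5) a[fast]=3≠0 swap→a[1]=3 → slow++,fast++
(s=2,f=6) a[fast]=0 → fast++
(s=2,f=7) a[fast]=0 → fast++
(s=2,f=8) a[fast]=0 → fast++
(s=2,f=9) a[fast]=1≠0 swap→a[2]=1 → slow++,fast++
(s=3,f=10) a[fast]=0 → fast++
(s=3,f=11) a[fast]=3≠0 swap→a[3]=3 → slow++,fast++
(s=4,f=12) a[fast]=0 → fast++
(s=4,f=13) a[fast]=0 → fast++
(s=4,f=14) a[fast]=0 → fast++
(s=4,f=15) a[fast]=0 → fast++
(s=4,f=16) a[fast]=0 → fast++
(s=4,f=17) a[fast]=0 → fast++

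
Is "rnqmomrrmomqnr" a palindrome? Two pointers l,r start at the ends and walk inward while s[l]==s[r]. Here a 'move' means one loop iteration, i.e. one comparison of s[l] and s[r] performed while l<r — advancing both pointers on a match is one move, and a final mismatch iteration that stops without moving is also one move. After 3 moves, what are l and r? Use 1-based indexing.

[1,14] 'r'=='r' → l++,r--
[2,13] 'n'=='n' → l++,r--
[3,12] 'q'=='q' → l++,r--

l=4, r=11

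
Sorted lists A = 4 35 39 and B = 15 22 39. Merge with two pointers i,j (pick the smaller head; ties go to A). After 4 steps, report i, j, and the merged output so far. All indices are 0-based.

i=2, j=2, merged so far=[4, 15, 22, 35]

i=0 j=0: A[i]=4<=B[j]=15 take 4, i++
i=1 j=0: A[i]=35>B[j]=15 take 15, j++
i=1 j=1: A[i]=35>B[j]=22 take 22, j++
i=1 j=2: A[i]=35<=B[j]=39 take 35, i++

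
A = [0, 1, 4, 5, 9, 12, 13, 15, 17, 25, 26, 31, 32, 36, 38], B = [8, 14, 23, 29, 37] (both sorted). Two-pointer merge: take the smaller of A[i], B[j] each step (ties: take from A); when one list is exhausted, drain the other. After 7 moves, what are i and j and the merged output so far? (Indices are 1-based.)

i=1 j=1: A[i]=0<=B[j]=8 take 0, i++
i=2 j=1: A[i]=1<=B[j]=8 take 1, i++
i=3 j=1: A[i]=4<=B[j]=8 take 4, i++
i=4 j=1: A[i]=5<=B[j]=8 take 5, i++
i=5 j=1: A[i]=9>B[j]=8 take 8, j++
i=5 j=2: A[i]=9<=B[j]=14 take 9, i++
i=6 j=2: A[i]=12<=B[j]=14 take 12, i++

i=7, j=2, merged so far=[0, 1, 4, 5, 8, 9, 12]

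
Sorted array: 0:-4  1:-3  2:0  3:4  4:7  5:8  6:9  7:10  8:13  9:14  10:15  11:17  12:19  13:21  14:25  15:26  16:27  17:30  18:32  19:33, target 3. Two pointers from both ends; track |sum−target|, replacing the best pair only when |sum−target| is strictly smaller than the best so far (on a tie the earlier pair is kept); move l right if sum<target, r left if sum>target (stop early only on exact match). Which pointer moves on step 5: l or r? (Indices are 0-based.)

r

[0,19] -4+33=29 d=26 * → r--
[0,18] -4+32=28 d=25 * → r--
[0,17] -4+30=26 d=23 * → r--
[0,16] -4+27=23 d=20 * → r--
[0,15] -4+26=22 d=19 * → r--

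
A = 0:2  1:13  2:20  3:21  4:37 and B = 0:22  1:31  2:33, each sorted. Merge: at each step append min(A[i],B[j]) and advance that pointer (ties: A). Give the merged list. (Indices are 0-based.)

i=0 j=0: A[i]=2<=B[j]=22 take 2, i++
i=1 j=0: A[i]=13<=B[j]=22 take 13, i++
i=2 j=0: A[i]=20<=B[j]=22 take 20, i++
i=3 j=0: A[i]=21<=B[j]=22 take 21, i++
i=4 j=0: A[i]=37>B[j]=22 take 22, j++
i=4 j=1: A[i]=37>B[j]=31 take 31, j++
i=4 j=2: A[i]=37>B[j]=33 take 33, j++
i=4 j=3: B done, take A[i]=37, i++

[2, 13, 20, 21, 22, 31, 33, 37]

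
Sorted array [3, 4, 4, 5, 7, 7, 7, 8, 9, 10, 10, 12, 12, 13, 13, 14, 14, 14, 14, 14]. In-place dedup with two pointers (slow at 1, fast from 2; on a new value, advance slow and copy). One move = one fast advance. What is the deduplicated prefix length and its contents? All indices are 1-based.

length 10; prefix = [3, 4, 5, 7, 8, 9, 10, 12, 13, 14]

slow=1 fast=2: a[fast]=4≠a[slow]=3 write a[2]=4, slow++,fast++
slow=2 fast=3: a[fast]=4=a[slow] dup, fast++
slow=2 fast=4: a[fast]=5≠a[slow]=4 write a[3]=5, slow++,fast++
slow=3 fast=5: a[fast]=7≠a[slow]=5 write a[4]=7, slow++,fast++
slow=4 fast=6: a[fast]=7=a[slow] dup, fast++
slow=4 fast=7: a[fast]=7=a[slow] dup, fast++
slow=4 fast=8: a[fast]=8≠a[slow]=7 write a[5]=8, slow++,fast++
slow=5 fast=9: a[fast]=9≠a[slow]=8 write a[6]=9, slow++,fast++
slow=6 fast=10: a[fast]=10≠a[slow]=9 write a[7]=10, slow++,fast++
slow=7 fast=11: a[fast]=10=a[slow] dup, fast++
slow=7 fast=12: a[fast]=12≠a[slow]=10 write a[8]=12, slow++,fast++
slow=8 fast=13: a[fast]=12=a[slow] dup, fast++
slow=8 fast=14: a[fast]=13≠a[slow]=12 write a[9]=13, slow++,fast++
slow=9 fast=15: a[fast]=13=a[slow] dup, fast++
slow=9 fast=16: a[fast]=14≠a[slow]=13 write a[10]=14, slow++,fast++
slow=10 fast=17: a[fast]=14=a[slow] dup, fast++
slow=10 fast=18: a[fast]=14=a[slow] dup, fast++
slow=10 fast=19: a[fast]=14=a[slow] dup, fast++
slow=10 fast=20: a[fast]=14=a[slow] dup, fast++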